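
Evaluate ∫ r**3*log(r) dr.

r**4*log(r)/4 - r**4/16 + C

Use integration by parts with u = log(r), dv = r**3 dr.
Then du = 1/r dr and v = r**4/4.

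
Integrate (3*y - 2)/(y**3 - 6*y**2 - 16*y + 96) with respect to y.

Factor the denominator: (y - 6)*(y - 4)*(y + 4).
Partial-fraction decomposition: -7/(40*(y + 4)) - 5/(8*(y - 4)) + 4/(5*(y - 6)).
Integrate each term: A/(y−a) contributes A·log|y−a|.

4*log(y - 6)/5 - 5*log(y - 4)/8 - 7*log(y + 4)/40 + C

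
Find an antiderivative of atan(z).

z*atan(z) - log(z**2 + 1)/2 + C

Use integration by parts with u = arctan(z), dv = dz.
Then du = 1/(z**2 + 1) dz.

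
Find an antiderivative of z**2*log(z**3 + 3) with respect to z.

z**3*log(z**3 + 3)/3 - z**3/3 + log(z**3 + 3) + C

Let u = z**3 + 3, so du = (3*z**2) dz.
The integral becomes (1/3)·∫ log(u) du; integrate by parts with u′=log(u), dv′=du.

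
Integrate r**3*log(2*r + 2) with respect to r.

Use integration by parts with u = log(2*r + 2), dv = r**3 dr.
Then du = 2/(2*r + 2) dr and v = r**4/4.

r**4*log(2*r + 2)/4 - r**4/16 + r**3/12 - r**2/8 + r/4 - log(r + 1)/4 + C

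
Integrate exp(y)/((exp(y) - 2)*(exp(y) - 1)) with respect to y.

Let u = e^y, du = e^y dy.
The integral becomes ∫ du/((u-1)(u-2)); decompose into partial fractions.

log(exp(y) - 2) - log(exp(y) - 1) + C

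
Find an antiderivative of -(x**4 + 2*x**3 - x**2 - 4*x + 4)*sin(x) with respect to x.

Use integration by parts with u = x**4 + 2*x**3 - x**2 - 4*x + 4, dv = -sin(x) dx, so v = cos(x).
Apply parts 4 times (tabular method): alternate signs, differentiate u down to 0, integrate dv up.

x**4*cos(x) - 4*x**3*sin(x) + 2*x**3*cos(x) - 6*x**2*sin(x) - 13*x**2*cos(x) + 26*x*sin(x) - 16*x*cos(x) + 16*sin(x) + 30*cos(x) + C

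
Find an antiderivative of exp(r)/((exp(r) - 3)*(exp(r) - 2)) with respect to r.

log(exp(r) - 3) - log(exp(r) - 2) + C

Let u = e^r, du = e^r dr.
The integral becomes ∫ du/((u-2)(u-3)); decompose into partial fractions.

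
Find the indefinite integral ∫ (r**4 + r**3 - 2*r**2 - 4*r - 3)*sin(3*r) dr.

-r**4*cos(3*r)/3 + 4*r**3*sin(3*r)/9 - r**3*cos(3*r)/3 + r**2*sin(3*r)/3 + 10*r**2*cos(3*r)/9 - 20*r*sin(3*r)/27 + 14*r*cos(3*r)/9 - 14*sin(3*r)/27 + 61*cos(3*r)/81 + C

Use integration by parts with u = r**4 + r**3 - 2*r**2 - 4*r - 3, dv = sin(3*r) dr, so v = -cos(3*r)/3.
Apply parts 4 times (tabular method): alternate signs, differentiate u down to 0, integrate dv up.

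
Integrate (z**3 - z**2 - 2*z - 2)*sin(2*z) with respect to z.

-z**3*cos(2*z)/2 + 3*z**2*sin(2*z)/4 + z**2*cos(2*z)/2 - z*sin(2*z)/2 + 7*z*cos(2*z)/4 - 7*sin(2*z)/8 + 3*cos(2*z)/4 + C

Use integration by parts with u = z**3 - z**2 - 2*z - 2, dv = sin(2*z) dz, so v = -cos(2*z)/2.
Apply parts 3 times (tabular method): alternate signs, differentiate u down to 0, integrate dv up.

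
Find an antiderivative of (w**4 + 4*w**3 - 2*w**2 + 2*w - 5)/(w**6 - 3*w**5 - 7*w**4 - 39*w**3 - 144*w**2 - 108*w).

Factor the denominator: w*(w - 6)*(w + 1)*(w + 2)*(w**2 + 9).
Partial-fraction decomposition: -2*(151*w - 276)/(1755*(w**2 + 9)) + 33/(208*(w + 2)) - 6/(35*(w + 1)) + 419/(3024*(w - 6)) + 5/(108*w).
Integrate each term; A/(w−a) gives A·log|w−a|; the (Bw+D)/(w²+p²) term gives a log and an atan.

5*log(w)/108 + 419*log(w - 6)/3024 - 6*log(w + 1)/35 + 33*log(w + 2)/208 - 151*log(w**2 + 9)/1755 + 184*atan(w/3)/1755 + C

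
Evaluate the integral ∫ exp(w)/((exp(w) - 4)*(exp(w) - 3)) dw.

Let u = e^w, du = e^w dw.
The integral becomes ∫ du/((u-3)(u-4)); decompose into partial fractions.

log(exp(w) - 4) - log(exp(w) - 3) + C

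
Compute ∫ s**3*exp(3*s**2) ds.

(3*s**2 - 1)*exp(3*s**2)/18 + C

Let u = s², du = 2s ds; rewrite as (1/2)∫ u^1·exp(3u) du.
Now integrate by parts 1 time.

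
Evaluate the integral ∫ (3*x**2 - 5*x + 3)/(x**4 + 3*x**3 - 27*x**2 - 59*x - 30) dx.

53*log(x - 5)/396 + 341*log(x + 1)/900 - 141*log(x + 6)/275 + 11/(30*x + 30) + C

Factor the denominator: (x - 5)*(x + 1)**2*(x + 6).
Partial-fraction decomposition: -141/(275*(x + 6)) + 341/(900*(x + 1)) - 11/(30*(x + 1)**2) + 53/(396*(x - 5)).
Integrate each term; A/(x−a) gives A·log|x−a|; A/(x−a)² gives −A/(x−a).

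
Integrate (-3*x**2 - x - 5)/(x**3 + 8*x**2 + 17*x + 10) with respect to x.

-7*log(x + 1)/4 + 5*log(x + 2) - 25*log(x + 5)/4 + C

Factor the denominator: (x + 1)*(x + 2)*(x + 5).
Partial-fraction decomposition: -25/(4*(x + 5)) + 5/(x + 2) - 7/(4*(x + 1)).
Integrate each term: A/(x−a) contributes A·log|x−a|.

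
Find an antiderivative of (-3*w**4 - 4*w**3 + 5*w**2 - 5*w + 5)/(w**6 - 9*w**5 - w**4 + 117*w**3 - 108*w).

Factor the denominator: w*(w - 6)**2*(w - 1)*(w + 1)*(w + 3).
Partial-fraction decomposition: 35/(972*(w + 3)) + 4/(49*(w + 1)) - 1/(100*(w - 1)) - 73043/(1190700*(w - 6)) - 4597/(1890*(w - 6)**2) - 5/(108*w).
Integrate each term; A/(w−a) gives A·log|w−a|; A/(w−a)² gives −A/(w−a).

-5*log(w)/108 - 73043*log(w - 6)/1190700 - log(w - 1)/100 + 4*log(w + 1)/49 + 35*log(w + 3)/972 + 4597/(1890*w - 11340) + C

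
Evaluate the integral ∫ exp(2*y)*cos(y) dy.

Let I denote the integral. Integrate by parts with u = cos(y), dv = exp(2*y) dy, so v = exp(2*y)/2: I = exp(2*y)*cos(y)/2 + (1/2)·∫ exp(2*y)*sin(y) dy.
Apply parts again with u = sin(y), dv = exp(2*y) dy: ∫ exp(2*y)*sin(y) dy = exp(2*y)*sin(y)/2 − (1/2)·I. Substituting back brings back I: I = exp(2*y)*sin(y)/4 + exp(2*y)*cos(y)/2 − (1/4)·I.
Solving for I: (1 + 1/4)·I equals the remaining terms, so I = (4/5)·(exp(2*y)*sin(y)/4 + exp(2*y)*cos(y)/2).

exp(2*y)*sin(y)/5 + 2*exp(2*y)*cos(y)/5 + C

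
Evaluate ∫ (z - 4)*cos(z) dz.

z*sin(z) - 4*sin(z) + cos(z) + C

Use integration by parts with u = z - 4, dv = cos(z) dz, so v = sin(z).
Apply parts 1 times (tabular method): alternate signs, differentiate u down to 0, integrate dv up.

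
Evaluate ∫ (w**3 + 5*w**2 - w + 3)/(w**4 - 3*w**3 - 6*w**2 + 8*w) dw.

Factor the denominator: w*(w - 4)*(w - 1)*(w + 2).
Partial-fraction decomposition: -17/(36*(w + 2)) - 8/(9*(w - 1)) + 143/(72*(w - 4)) + 3/(8*w).
Integrate each term: A/(w−a) contributes A·log|w−a|.

3*log(w)/8 + 143*log(w - 4)/72 - 8*log(w - 1)/9 - 17*log(w + 2)/36 + C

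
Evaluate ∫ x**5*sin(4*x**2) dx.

-x**4*cos(4*x**2)/8 + x**2*sin(4*x**2)/16 + cos(4*x**2)/64 + C

Let u = x², du = 2x dx; rewrite as (1/2)∫ u^2·sin(4u) du.
Now integrate by parts 2 times.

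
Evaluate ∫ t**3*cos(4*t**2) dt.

t**2*sin(4*t**2)/8 + cos(4*t**2)/32 + C

Let u = t², du = 2t dt; rewrite as (1/2)∫ u^1·cos(4u) du.
Now integrate by parts 1 time.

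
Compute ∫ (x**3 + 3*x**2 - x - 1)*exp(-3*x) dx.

Use integration by parts with u = x**3 + 3*x**2 - x - 1, dv = exp(-3*x) dx, so v = -exp(-3*x)/3.
Apply parts 3 times (tabular method): alternate signs, differentiate u down to 0, integrate dv up.

(-9*x**3 - 36*x**2 - 15*x + 4)*exp(-3*x)/27 + C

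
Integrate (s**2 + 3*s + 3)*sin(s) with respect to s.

-s**2*cos(s) + 2*s*sin(s) - 3*s*cos(s) + 3*sin(s) - cos(s) + C

Use integration by parts with u = s**2 + 3*s + 3, dv = sin(s) ds, so v = -cos(s).
Apply parts 2 times (tabular method): alternate signs, differentiate u down to 0, integrate dv up.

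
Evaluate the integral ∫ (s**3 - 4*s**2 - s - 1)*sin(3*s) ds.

-s**3*cos(3*s)/3 + s**2*sin(3*s)/3 + 4*s**2*cos(3*s)/3 - 8*s*sin(3*s)/9 + 5*s*cos(3*s)/9 - 5*sin(3*s)/27 + cos(3*s)/27 + C

Use integration by parts with u = s**3 - 4*s**2 - s - 1, dv = sin(3*s) ds, so v = -cos(3*s)/3.
Apply parts 3 times (tabular method): alternate signs, differentiate u down to 0, integrate dv up.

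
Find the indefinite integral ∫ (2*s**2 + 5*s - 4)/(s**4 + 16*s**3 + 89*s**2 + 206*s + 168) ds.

-3*log(s + 2)/5 + log(s + 3)/4 + 4*log(s + 4)/3 - 59*log(s + 7)/60 + C

Factor the denominator: (s + 2)*(s + 3)*(s + 4)*(s + 7).
Partial-fraction decomposition: -59/(60*(s + 7)) + 4/(3*(s + 4)) + 1/(4*(s + 3)) - 3/(5*(s + 2)).
Integrate each term: A/(s−a) contributes A·log|s−a|.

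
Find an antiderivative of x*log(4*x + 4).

Use integration by parts with u = log(4*x + 4), dv = x dx.
Then du = 4/(4*x + 4) dx and v = x**2/2.

x**2*log(4*x + 4)/2 - x**2/4 + x/2 - log(x + 1)/2 + C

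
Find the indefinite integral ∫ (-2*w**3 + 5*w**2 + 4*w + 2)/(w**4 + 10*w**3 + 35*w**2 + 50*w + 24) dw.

5*log(w + 1)/6 - 15*log(w + 2) + 89*log(w + 3)/2 - 97*log(w + 4)/3 + C

Factor the denominator: (w + 1)*(w + 2)*(w + 3)*(w + 4).
Partial-fraction decomposition: -97/(3*(w + 4)) + 89/(2*(w + 3)) - 15/(w + 2) + 5/(6*(w + 1)).
Integrate each term: A/(w−a) contributes A·log|w−a|.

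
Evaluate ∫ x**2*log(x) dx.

x**3*log(x)/3 - x**3/9 + C

Use integration by parts with u = log(x), dv = x**2 dx.
Then du = 1/x dx and v = x**3/3.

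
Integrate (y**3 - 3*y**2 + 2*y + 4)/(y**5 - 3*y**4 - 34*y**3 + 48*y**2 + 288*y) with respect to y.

log(y)/72 + 31*log(y - 6)/270 - log(y - 4)/16 + 8*log(y + 3)/27 - 29*log(y + 4)/80 + C

Factor the denominator: y*(y - 6)*(y - 4)*(y + 3)*(y + 4).
Partial-fraction decomposition: -29/(80*(y + 4)) + 8/(27*(y + 3)) - 1/(16*(y - 4)) + 31/(270*(y - 6)) + 1/(72*y).
Integrate each term: A/(y−a) contributes A·log|y−a|.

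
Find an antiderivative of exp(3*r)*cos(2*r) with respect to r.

Let I denote the integral. Integrate by parts with u = cos(2*r), dv = exp(3*r) dr, so v = exp(3*r)/3: I = exp(3*r)*cos(2*r)/3 + (2/3)·∫ exp(3*r)*sin(2*r) dr.
Apply parts again with u = sin(2*r), dv = exp(3*r) dr: ∫ exp(3*r)*sin(2*r) dr = exp(3*r)*sin(2*r)/3 − (2/3)·I. Substituting back brings back I: I = 2*exp(3*r)*sin(2*r)/9 + exp(3*r)*cos(2*r)/3 − (4/9)·I.
Solving for I: (1 + 4/9)·I equals the remaining terms, so I = (9/13)·(2*exp(3*r)*sin(2*r)/9 + exp(3*r)*cos(2*r)/3).

2*exp(3*r)*sin(2*r)/13 + 3*exp(3*r)*cos(2*r)/13 + C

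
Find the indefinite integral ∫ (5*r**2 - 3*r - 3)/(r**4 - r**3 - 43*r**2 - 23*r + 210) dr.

Factor the denominator: (r - 7)*(r - 2)*(r + 3)*(r + 5).
Partial-fraction decomposition: -137/(168*(r + 5)) + 51/(100*(r + 3)) - 11/(175*(r - 2)) + 221/(600*(r - 7)).
Integrate each term: A/(r−a) contributes A·log|r−a|.

221*log(r - 7)/600 - 11*log(r - 2)/175 + 51*log(r + 3)/100 - 137*log(r + 5)/168 + C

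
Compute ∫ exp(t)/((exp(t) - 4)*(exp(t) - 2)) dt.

log(exp(t) - 4)/2 - log(exp(t) - 2)/2 + C

Let u = e^t, du = e^t dt.
The integral becomes ∫ du/((u-4)(u-2)); decompose into partial fractions.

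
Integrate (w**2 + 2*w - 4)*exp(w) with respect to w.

Use integration by parts with u = w**2 + 2*w - 4, dv = exp(w) dw, so v = exp(w).
Apply parts 2 times (tabular method): alternate signs, differentiate u down to 0, integrate dv up.

(w**2 - 4)*exp(w) + C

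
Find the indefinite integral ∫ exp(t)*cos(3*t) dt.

3*exp(t)*sin(3*t)/10 + exp(t)*cos(3*t)/10 + C

Let I denote the integral. Integrate by parts with u = cos(3*t), dv = exp(t) dt, so v = exp(t): I = exp(t)*cos(3*t) + 3·∫ exp(t)*sin(3*t) dt.
Apply parts again with u = sin(3*t), dv = exp(t) dt: ∫ exp(t)*sin(3*t) dt = exp(t)*sin(3*t) − 3·I. Substituting back brings back I: I = 3*exp(t)*sin(3*t) + exp(t)*cos(3*t) − 9·I.
Solving for I: (1 + 9)·I equals the remaining terms, so I = (1/10)·(3*exp(t)*sin(3*t) + exp(t)*cos(3*t)).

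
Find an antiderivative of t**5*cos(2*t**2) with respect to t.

t**4*sin(2*t**2)/4 + t**2*cos(2*t**2)/4 - sin(2*t**2)/8 + C

Let u = t², du = 2t dt; rewrite as (1/2)∫ u^2·cos(2u) du.
Now integrate by parts 2 times.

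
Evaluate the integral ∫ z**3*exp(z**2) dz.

Let u = z², du = 2z dz; rewrite as (1/2)∫ u^1·exp(1u) du.
Now integrate by parts 1 time.

(z**2 - 1)*exp(z**2)/2 + C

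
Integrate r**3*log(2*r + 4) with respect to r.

r**4*log(2*r + 4)/4 - r**4/16 + r**3/6 - r**2/2 + 2*r - 4*log(r + 2) + C

Use integration by parts with u = log(2*r + 4), dv = r**3 dr.
Then du = 2/(2*r + 4) dr and v = r**4/4.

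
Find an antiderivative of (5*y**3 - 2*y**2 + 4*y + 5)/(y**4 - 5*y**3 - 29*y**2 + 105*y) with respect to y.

log(y)/21 + 275*log(y - 7)/56 - 67*log(y - 3)/48 + 23*log(y + 5)/16 + C

Factor the denominator: y*(y - 7)*(y - 3)*(y + 5).
Partial-fraction decomposition: 23/(16*(y + 5)) - 67/(48*(y - 3)) + 275/(56*(y - 7)) + 1/(21*y).
Integrate each term: A/(y−a) contributes A·log|y−a|.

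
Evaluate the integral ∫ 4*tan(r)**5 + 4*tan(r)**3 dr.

Let u = tan(r), so du = (tan(r)**2 + 1) dr.
Rewriting, the integral becomes 4·∫ u^3 du = 4·u^4/4.
Substituting back, u = tan(r).

tan(r)**4 + C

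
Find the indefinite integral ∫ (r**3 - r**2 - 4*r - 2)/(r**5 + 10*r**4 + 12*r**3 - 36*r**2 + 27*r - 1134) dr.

log(r - 3)/405 + 46*log(r + 6)/81 - 183*log(r + 7)/290 + 95*log(r**2 + 9)/3132 - atan(r/3)/174 + C

Factor the denominator: (r - 3)*(r + 6)*(r + 7)*(r**2 + 9).
Partial-fraction decomposition: (95*r - 27)/(1566*(r**2 + 9)) - 183/(290*(r + 7)) + 46/(81*(r + 6)) + 1/(405*(r - 3)).
Integrate each term; A/(r−a) gives A·log|r−a|; the (Br+D)/(r²+p²) term gives a log and an atan.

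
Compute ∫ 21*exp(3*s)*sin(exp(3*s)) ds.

Let u = exp(3*s), so du = (3*exp(3*s)) ds.
Rewriting, the integral becomes 7·∫ sin(u) du = 7·-cos(u).
Substituting back, u = exp(3*s).

-7*cos(exp(3*s)) + C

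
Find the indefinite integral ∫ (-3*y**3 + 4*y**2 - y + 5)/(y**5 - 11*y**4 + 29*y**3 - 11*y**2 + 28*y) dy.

5*log(y)/28 - 167*log(y - 7)/210 + 127*log(y - 4)/204 - log(y**2 + 1)/340 + 13*atan(y)/170 + C

Factor the denominator: y*(y - 7)*(y - 4)*(y**2 + 1).
Partial-fraction decomposition: -(y - 13)/(170*(y**2 + 1)) + 127/(204*(y - 4)) - 167/(210*(y - 7)) + 5/(28*y).
Integrate each term; A/(y−a) gives A·log|y−a|; the (By+D)/(y²+p²) term gives a log and an atan.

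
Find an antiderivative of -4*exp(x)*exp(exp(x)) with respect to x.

Let u = exp(x), so du = (exp(x)) dx.
Rewriting, the integral becomes -4·∫ e^u du = -4·e^u.
Substituting back, u = exp(x).

-4*exp(exp(x)) + C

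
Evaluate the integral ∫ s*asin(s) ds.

Use integration by parts with u = arcsin(s), dv = s ds.
Then du = 1/sqrt(-s**2 + 1) ds.

s**2*asin(s)/2 + s*sqrt(-s**2 + 1)/4 - asin(s)/4 + C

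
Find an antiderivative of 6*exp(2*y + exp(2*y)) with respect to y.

Let u = exp(2*y), so du = (2*exp(2*y)) dy.
Rewriting, the integral becomes 3·∫ e^u du = 3·e^u.
Substituting back, u = exp(2*y).

3*exp(exp(2*y)) + C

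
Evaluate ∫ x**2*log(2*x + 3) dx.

x**3*log(2*x + 3)/3 - x**3/9 + x**2/4 - 3*x/4 + 9*log(2*x + 3)/8 + C

Use integration by parts with u = log(2*x + 3), dv = x**2 dx.
Then du = 2/(2*x + 3) dx and v = x**3/3.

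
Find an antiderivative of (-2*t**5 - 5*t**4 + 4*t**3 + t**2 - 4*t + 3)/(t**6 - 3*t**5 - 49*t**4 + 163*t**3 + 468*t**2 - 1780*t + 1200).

-586187*log(t - 5)/470448 - 113*log(t - 2)/432 + 3*log(t - 1)/560 + 547*log(t + 4)/4860 - 8271*log(t + 6)/13552 + 8867/(1188*t - 5940) + C

Factor the denominator: (t - 5)**2*(t - 2)*(t - 1)*(t + 4)*(t + 6).
Partial-fraction decomposition: -8271/(13552*(t + 6)) + 547/(4860*(t + 4)) + 3/(560*(t - 1)) - 113/(432*(t - 2)) - 586187/(470448*(t - 5)) - 8867/(1188*(t - 5)**2).
Integrate each term; A/(t−a) gives A·log|t−a|; A/(t−a)² gives −A/(t−a).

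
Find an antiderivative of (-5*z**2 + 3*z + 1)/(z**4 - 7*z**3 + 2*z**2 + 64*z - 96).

Factor the denominator: (z - 4)**2*(z - 2)*(z + 3).
Partial-fraction decomposition: 53/(245*(z + 3)) - 13/(20*(z - 2)) + 85/(196*(z - 4)) - 67/(14*(z - 4)**2).
Integrate each term; A/(z−a) gives A·log|z−a|; A/(z−a)² gives −A/(z−a).

85*log(z - 4)/196 - 13*log(z - 2)/20 + 53*log(z + 3)/245 + 67/(14*z - 56) + C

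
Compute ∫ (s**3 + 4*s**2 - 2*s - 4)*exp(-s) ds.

Use integration by parts with u = s**3 + 4*s**2 - 2*s - 4, dv = exp(-s) ds, so v = -exp(-s).
Apply parts 3 times (tabular method): alternate signs, differentiate u down to 0, integrate dv up.

(-s**3 - 7*s**2 - 12*s - 8)*exp(-s) + C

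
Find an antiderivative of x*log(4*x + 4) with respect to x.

x**2*log(4*x + 4)/2 - x**2/4 + x/2 - log(x + 1)/2 + C

Use integration by parts with u = log(4*x + 4), dv = x dx.
Then du = 4/(4*x + 4) dx and v = x**2/2.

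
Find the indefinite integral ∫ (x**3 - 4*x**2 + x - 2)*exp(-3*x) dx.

(-3*x**3 + 9*x**2 + 3*x + 7)*exp(-3*x)/9 + C

Use integration by parts with u = x**3 - 4*x**2 + x - 2, dv = exp(-3*x) dx, so v = -exp(-3*x)/3.
Apply parts 3 times (tabular method): alternate signs, differentiate u down to 0, integrate dv up.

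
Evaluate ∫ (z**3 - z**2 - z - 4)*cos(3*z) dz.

Use integration by parts with u = z**3 - z**2 - z - 4, dv = cos(3*z) dz, so v = sin(3*z)/3.
Apply parts 3 times (tabular method): alternate signs, differentiate u down to 0, integrate dv up.

z**3*sin(3*z)/3 - z**2*sin(3*z)/3 + z**2*cos(3*z)/3 - 5*z*sin(3*z)/9 - 2*z*cos(3*z)/9 - 34*sin(3*z)/27 - 5*cos(3*z)/27 + C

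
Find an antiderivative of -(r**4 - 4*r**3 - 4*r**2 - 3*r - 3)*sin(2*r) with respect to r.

Use integration by parts with u = r**4 - 4*r**3 - 4*r**2 - 3*r - 3, dv = -sin(2*r) dr, so v = cos(2*r)/2.
Apply parts 4 times (tabular method): alternate signs, differentiate u down to 0, integrate dv up.

r**4*cos(2*r)/2 - r**3*sin(2*r) - 2*r**3*cos(2*r) + 3*r**2*sin(2*r) - 7*r**2*cos(2*r)/2 + 7*r*sin(2*r)/2 + 3*r*cos(2*r)/2 - 3*sin(2*r)/4 + cos(2*r)/4 + C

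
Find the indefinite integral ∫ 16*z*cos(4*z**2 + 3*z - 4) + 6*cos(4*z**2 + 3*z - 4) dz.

2*sin(4*z**2 + 3*z - 4) + C

Let u = 4*z**2 + 3*z - 4, so du = (8*z + 3) dz.
Rewriting, the integral becomes 2·∫ cos(u) du = 2·sin(u).
Substituting back, u = 4*z**2 + 3*z - 4.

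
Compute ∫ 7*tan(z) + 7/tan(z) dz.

Let u = tan(z), so du = (tan(z)**2 + 1) dz.
Rewriting, the integral becomes 7·∫ 1/u du = 7·log(u).
Substituting back, u = tan(z).

7*log(tan(z)) + C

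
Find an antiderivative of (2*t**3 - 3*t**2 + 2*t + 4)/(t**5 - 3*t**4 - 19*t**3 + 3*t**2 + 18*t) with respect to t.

Factor the denominator: t*(t - 6)*(t - 1)*(t + 1)*(t + 3).
Partial-fraction decomposition: -83/(216*(t + 3)) + 3/(28*(t + 1)) - 1/(8*(t - 1)) + 34/(189*(t - 6)) + 2/(9*t).
Integrate each term: A/(t−a) contributes A·log|t−a|.

2*log(t)/9 + 34*log(t - 6)/189 - log(t - 1)/8 + 3*log(t + 1)/28 - 83*log(t + 3)/216 + C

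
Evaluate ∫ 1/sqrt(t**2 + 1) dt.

Substitute t = tan(θ), so dt = sec(θ)^2 dθ and the radical becomes sqrt(t**2 + 1) = sec(θ) by the Pythagorean identity.
Integrate the resulting trig expression in θ, then back-substitute tan(θ) = t, sec(θ) = sqrt(t**2 + 1) (absorbing any constant into C).

log(t + sqrt(t**2 + 1)) + C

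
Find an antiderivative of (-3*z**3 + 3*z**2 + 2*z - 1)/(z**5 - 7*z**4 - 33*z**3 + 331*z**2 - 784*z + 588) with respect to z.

Factor the denominator: (z - 7)*(z - 3)*(z - 2)**2*(z + 7).
Partial-fraction decomposition: 43/(420*(z + 7)) - 53/(75*(z - 2)) - 1/(5*(z - 2)**2) + 49/(40*(z - 3)) - 869/(1400*(z - 7)).
Integrate each term; A/(z−a) gives A·log|z−a|; A/(z−a)² gives −A/(z−a).

-869*log(z - 7)/1400 + 49*log(z - 3)/40 - 53*log(z - 2)/75 + 43*log(z + 7)/420 + 1/(5*z - 10) + C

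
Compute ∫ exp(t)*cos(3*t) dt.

3*exp(t)*sin(3*t)/10 + exp(t)*cos(3*t)/10 + C

Let I denote the integral. Integrate by parts with u = cos(3*t), dv = exp(t) dt, so v = exp(t): I = exp(t)*cos(3*t) + 3·∫ exp(t)*sin(3*t) dt.
Apply parts again with u = sin(3*t), dv = exp(t) dt: ∫ exp(t)*sin(3*t) dt = exp(t)*sin(3*t) − 3·I. Substituting back brings back I: I = 3*exp(t)*sin(3*t) + exp(t)*cos(3*t) − 9·I.
Solving for I: (1 + 9)·I equals the remaining terms, so I = (1/10)·(3*exp(t)*sin(3*t) + exp(t)*cos(3*t)).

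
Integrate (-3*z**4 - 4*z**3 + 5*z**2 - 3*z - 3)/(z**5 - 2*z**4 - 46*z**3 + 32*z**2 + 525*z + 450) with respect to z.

-1531*log(z - 6)/231 + 189*log(z - 5)/40 + log(z + 1)/56 + 7*log(z + 3)/24 - 619*log(z + 5)/440 + C

Factor the denominator: (z - 6)*(z - 5)*(z + 1)*(z + 3)*(z + 5).
Partial-fraction decomposition: -619/(440*(z + 5)) + 7/(24*(z + 3)) + 1/(56*(z + 1)) + 189/(40*(z - 5)) - 1531/(231*(z - 6)).
Integrate each term: A/(z−a) contributes A·log|z−a|.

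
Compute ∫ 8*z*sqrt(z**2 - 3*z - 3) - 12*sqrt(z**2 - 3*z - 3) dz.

Let u = z**2 - 3*z - 3, so du = (2*z - 3) dz.
Rewriting, the integral becomes 4·∫ √u du = 4·(2/3)u^(3/2).
Substituting back, u = z**2 - 3*z - 3.

8*(z**2 - 3*z - 3)**(3/2)/3 + C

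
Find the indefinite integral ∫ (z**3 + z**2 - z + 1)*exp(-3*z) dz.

(-9*z**3 - 18*z**2 - 3*z - 10)*exp(-3*z)/27 + C

Use integration by parts with u = z**3 + z**2 - z + 1, dv = exp(-3*z) dz, so v = -exp(-3*z)/3.
Apply parts 3 times (tabular method): alternate signs, differentiate u down to 0, integrate dv up.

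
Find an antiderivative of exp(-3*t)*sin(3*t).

Let I denote the integral. Integrate by parts with u = sin(3*t), dv = exp(-3*t) dt, so v = -exp(-3*t)/3: I = -exp(-3*t)*sin(3*t)/3 + ∫ exp(-3*t)*cos(3*t) dt.
Apply parts again with u = cos(3*t), dv = exp(-3*t) dt: ∫ exp(-3*t)*cos(3*t) dt = -exp(-3*t)*cos(3*t)/3 − I. Substituting back brings back I: I = -exp(-3*t)*sin(3*t)/3 - exp(-3*t)*cos(3*t)/3 − I.
Solving for I: (1 + 1)·I equals the remaining terms, so I = (1/2)·(-exp(-3*t)*sin(3*t)/3 - exp(-3*t)*cos(3*t)/3).

-exp(-3*t)*sin(3*t)/6 - exp(-3*t)*cos(3*t)/6 + C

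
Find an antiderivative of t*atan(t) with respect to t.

Use integration by parts with u = arctan(t), dv = t dt.
Then du = 1/(t**2 + 1) dt.

t**2*atan(t)/2 - t/2 + atan(t)/2 + C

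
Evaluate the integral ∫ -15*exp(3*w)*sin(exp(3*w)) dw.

5*cos(exp(3*w)) + C

Let u = exp(3*w), so du = (3*exp(3*w)) dw.
Rewriting, the integral becomes -5·∫ sin(u) du = -5·-cos(u).
Substituting back, u = exp(3*w).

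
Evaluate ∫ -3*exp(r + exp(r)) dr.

-3*exp(exp(r)) + C

Let u = exp(r), so du = (exp(r)) dr.
Rewriting, the integral becomes -3·∫ e^u du = -3·e^u.
Substituting back, u = exp(r).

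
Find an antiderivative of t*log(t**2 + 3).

t**2*log(t**2 + 3)/2 - t**2/2 + 3*log(t**2 + 3)/2 + C

Let u = t**2 + 3, so du = (2*t) dt.
The integral becomes (1/2)·∫ log(u) du; integrate by parts with u′=log(u), dv′=du.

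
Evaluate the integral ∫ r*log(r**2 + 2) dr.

r**2*log(r**2 + 2)/2 - r**2/2 + log(r**2 + 2) + C

Let u = r**2 + 2, so du = (2*r) dr.
The integral becomes (1/2)·∫ log(u) du; integrate by parts with u′=log(u), dv′=du.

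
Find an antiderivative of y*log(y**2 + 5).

Let u = y**2 + 5, so du = (2*y) dy.
The integral becomes (1/2)·∫ log(u) du; integrate by parts with u′=log(u), dv′=du.

y**2*log(y**2 + 5)/2 - y**2/2 + 5*log(y**2 + 5)/2 + C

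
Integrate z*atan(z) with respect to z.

z**2*atan(z)/2 - z/2 + atan(z)/2 + C

Use integration by parts with u = arctan(z), dv = z dz.
Then du = 1/(z**2 + 1) dz.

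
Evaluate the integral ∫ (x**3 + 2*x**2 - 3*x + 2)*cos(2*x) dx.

Use integration by parts with u = x**3 + 2*x**2 - 3*x + 2, dv = cos(2*x) dx, so v = sin(2*x)/2.
Apply parts 3 times (tabular method): alternate signs, differentiate u down to 0, integrate dv up.

x**3*sin(2*x)/2 + x**2*sin(2*x) + 3*x**2*cos(2*x)/4 - 9*x*sin(2*x)/4 + x*cos(2*x) + sin(2*x)/2 - 9*cos(2*x)/8 + C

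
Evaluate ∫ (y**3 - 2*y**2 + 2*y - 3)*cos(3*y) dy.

Use integration by parts with u = y**3 - 2*y**2 + 2*y - 3, dv = cos(3*y) dy, so v = sin(3*y)/3.
Apply parts 3 times (tabular method): alternate signs, differentiate u down to 0, integrate dv up.

y**3*sin(3*y)/3 - 2*y**2*sin(3*y)/3 + y**2*cos(3*y)/3 + 4*y*sin(3*y)/9 - 4*y*cos(3*y)/9 - 23*sin(3*y)/27 + 4*cos(3*y)/27 + C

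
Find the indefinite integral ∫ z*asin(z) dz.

Use integration by parts with u = arcsin(z), dv = z dz.
Then du = 1/sqrt(-z**2 + 1) dz.

z**2*asin(z)/2 + z*sqrt(-z**2 + 1)/4 - asin(z)/4 + C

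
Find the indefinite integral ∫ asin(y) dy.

Use integration by parts with u = arcsin(y), dv = dy.
Then du = 1/sqrt(-y**2 + 1) dy.

y*asin(y) + sqrt(-y**2 + 1) + C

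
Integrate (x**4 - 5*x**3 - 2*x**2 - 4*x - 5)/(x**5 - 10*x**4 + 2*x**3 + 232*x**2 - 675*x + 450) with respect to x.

Factor the denominator: (x - 6)*(x - 5)*(x - 3)*(x - 1)*(x + 5).
Partial-fraction decomposition: 81/(352*(x + 5)) + 1/(16*(x - 1)) - 89/(96*(x - 3)) + 15/(16*(x - 5)) + 23/(33*(x - 6)).
Integrate each term: A/(x−a) contributes A·log|x−a|.

23*log(x - 6)/33 + 15*log(x - 5)/16 - 89*log(x - 3)/96 + log(x - 1)/16 + 81*log(x + 5)/352 + C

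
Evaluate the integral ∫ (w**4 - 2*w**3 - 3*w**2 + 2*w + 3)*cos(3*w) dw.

Use integration by parts with u = w**4 - 2*w**3 - 3*w**2 + 2*w + 3, dv = cos(3*w) dw, so v = sin(3*w)/3.
Apply parts 4 times (tabular method): alternate signs, differentiate u down to 0, integrate dv up.

w**4*sin(3*w)/3 - 2*w**3*sin(3*w)/3 + 4*w**3*cos(3*w)/9 - 13*w**2*sin(3*w)/9 - 2*w**2*cos(3*w)/3 + 10*w*sin(3*w)/9 - 26*w*cos(3*w)/27 + 107*sin(3*w)/81 + 10*cos(3*w)/27 + C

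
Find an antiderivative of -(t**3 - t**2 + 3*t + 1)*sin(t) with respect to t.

t**3*cos(t) - 3*t**2*sin(t) - t**2*cos(t) + 2*t*sin(t) - 3*t*cos(t) + 3*sin(t) + 3*cos(t) + C

Use integration by parts with u = t**3 - t**2 + 3*t + 1, dv = -sin(t) dt, so v = cos(t).
Apply parts 3 times (tabular method): alternate signs, differentiate u down to 0, integrate dv up.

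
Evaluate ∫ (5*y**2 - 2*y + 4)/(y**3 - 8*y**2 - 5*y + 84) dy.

47*log(y - 7)/6 - 76*log(y - 4)/21 + 11*log(y + 3)/14 + C

Factor the denominator: (y - 7)*(y - 4)*(y + 3).
Partial-fraction decomposition: 11/(14*(y + 3)) - 76/(21*(y - 4)) + 47/(6*(y - 7)).
Integrate each term: A/(y−a) contributes A·log|y−a|.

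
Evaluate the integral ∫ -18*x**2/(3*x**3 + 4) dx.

Let u = 3*x**3 + 4, so du = (9*x**2) dx.
Rewriting, the integral becomes -2·∫ 1/u du = -2·log(u).
Substituting back, u = 3*x**3 + 4.

-2*log(3*x**3 + 4) + C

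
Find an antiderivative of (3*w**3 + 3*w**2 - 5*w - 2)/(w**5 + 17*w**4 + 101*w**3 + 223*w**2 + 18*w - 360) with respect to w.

Factor the denominator: (w - 1)*(w + 3)*(w + 4)*(w + 5)*(w + 6).
Partial-fraction decomposition: -256/(21*(w + 6)) + 277/(12*(w + 5)) - 63/(5*(w + 4)) + 41/(24*(w + 3)) - 1/(840*(w - 1)).
Integrate each term: A/(w−a) contributes A·log|w−a|.

-log(w - 1)/840 + 41*log(w + 3)/24 - 63*log(w + 4)/5 + 277*log(w + 5)/12 - 256*log(w + 6)/21 + C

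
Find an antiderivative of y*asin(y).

Use integration by parts with u = arcsin(y), dv = y dy.
Then du = 1/sqrt(-y**2 + 1) dy.

y**2*asin(y)/2 + y*sqrt(-y**2 + 1)/4 - asin(y)/4 + C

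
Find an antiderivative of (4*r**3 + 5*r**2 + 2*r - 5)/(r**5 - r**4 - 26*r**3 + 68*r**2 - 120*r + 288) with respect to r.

Factor the denominator: (r - 4)*(r - 3)*(r + 6)*(r**2 + 4).
Partial-fraction decomposition: -(957*r - 2)/(5200*(r**2 + 4)) - 701/(3600*(r + 6)) - 154/(117*(r - 3)) + 339/(200*(r - 4)).
Integrate each term; A/(r−a) gives A·log|r−a|; the (Br+D)/(r²+p²) term gives a log and an atan.

339*log(r - 4)/200 - 154*log(r - 3)/117 - 701*log(r + 6)/3600 - 957*log(r**2 + 4)/10400 + atan(r/2)/5200 + C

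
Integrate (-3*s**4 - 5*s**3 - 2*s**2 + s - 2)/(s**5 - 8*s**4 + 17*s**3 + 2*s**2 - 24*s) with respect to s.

log(s)/12 - 559*log(s - 4)/20 + 395*log(s - 3)/12 - 8*log(s - 2) - log(s + 1)/20 + C

Factor the denominator: s*(s - 4)*(s - 3)*(s - 2)*(s + 1).
Partial-fraction decomposition: -1/(20*(s + 1)) - 8/(s - 2) + 395/(12*(s - 3)) - 559/(20*(s - 4)) + 1/(12*s).
Integrate each term: A/(s−a) contributes A·log|s−a|.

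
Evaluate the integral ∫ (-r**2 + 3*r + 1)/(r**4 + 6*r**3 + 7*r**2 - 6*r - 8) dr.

log(r - 1)/10 + log(r + 1)/2 - 3*log(r + 2)/2 + 9*log(r + 4)/10 + C

Factor the denominator: (r - 1)*(r + 1)*(r + 2)*(r + 4).
Partial-fraction decomposition: 9/(10*(r + 4)) - 3/(2*(r + 2)) + 1/(2*(r + 1)) + 1/(10*(r - 1)).
Integrate each term: A/(r−a) contributes A·log|r−a|.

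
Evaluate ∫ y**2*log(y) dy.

y**3*log(y)/3 - y**3/9 + C

Use integration by parts with u = log(y), dv = y**2 dy.
Then du = 1/y dy and v = y**3/3.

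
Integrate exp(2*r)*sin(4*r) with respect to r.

exp(2*r)*sin(4*r)/10 - exp(2*r)*cos(4*r)/5 + C

Let I denote the integral. Integrate by parts with u = sin(4*r), dv = exp(2*r) dr, so v = exp(2*r)/2: I = exp(2*r)*sin(4*r)/2 − 2·∫ exp(2*r)*cos(4*r) dr.
Apply parts again with u = cos(4*r), dv = exp(2*r) dr: ∫ exp(2*r)*cos(4*r) dr = exp(2*r)*cos(4*r)/2 + 2·I. Substituting back brings back I: I = exp(2*r)*sin(4*r)/2 - exp(2*r)*cos(4*r) − 4·I.
Solving for I: (1 + 4)·I equals the remaining terms, so I = (1/5)·(exp(2*r)*sin(4*r)/2 - exp(2*r)*cos(4*r)).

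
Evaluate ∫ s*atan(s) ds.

Use integration by parts with u = arctan(s), dv = s ds.
Then du = 1/(s**2 + 1) ds.

s**2*atan(s)/2 - s/2 + atan(s)/2 + C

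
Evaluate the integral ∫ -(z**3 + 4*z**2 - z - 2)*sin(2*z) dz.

Use integration by parts with u = z**3 + 4*z**2 - z - 2, dv = -sin(2*z) dz, so v = cos(2*z)/2.
Apply parts 3 times (tabular method): alternate signs, differentiate u down to 0, integrate dv up.

z**3*cos(2*z)/2 - 3*z**2*sin(2*z)/4 + 2*z**2*cos(2*z) - 2*z*sin(2*z) - 5*z*cos(2*z)/4 + 5*sin(2*z)/8 - 2*cos(2*z) + C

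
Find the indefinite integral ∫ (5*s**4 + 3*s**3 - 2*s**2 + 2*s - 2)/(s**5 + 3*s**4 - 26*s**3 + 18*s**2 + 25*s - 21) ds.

Factor the denominator: (s - 3)*(s - 1)**2*(s + 1)*(s + 7).
Partial-fraction decomposition: 5431/(1920*(s + 7)) + 1/(24*(s + 1)) - 105/(128*(s - 1)) - 3/(16*(s - 1)**2) + 59/(20*(s - 3)).
Integrate each term; A/(s−a) gives A·log|s−a|; A/(s−a)² gives −A/(s−a).

59*log(s - 3)/20 - 105*log(s - 1)/128 + log(s + 1)/24 + 5431*log(s + 7)/1920 + 3/(16*s - 16) + C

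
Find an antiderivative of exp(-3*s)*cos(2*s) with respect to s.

2*exp(-3*s)*sin(2*s)/13 - 3*exp(-3*s)*cos(2*s)/13 + C

Let I denote the integral. Integrate by parts with u = cos(2*s), dv = exp(-3*s) ds, so v = -exp(-3*s)/3: I = -exp(-3*s)*cos(2*s)/3 − (2/3)·∫ exp(-3*s)*sin(2*s) ds.
Apply parts again with u = sin(2*s), dv = exp(-3*s) ds: ∫ exp(-3*s)*sin(2*s) ds = -exp(-3*s)*sin(2*s)/3 + (2/3)·I. Substituting back brings back I: I = 2*exp(-3*s)*sin(2*s)/9 - exp(-3*s)*cos(2*s)/3 − (4/9)·I.
Solving for I: (1 + 4/9)·I equals the remaining terms, so I = (9/13)·(2*exp(-3*s)*sin(2*s)/9 - exp(-3*s)*cos(2*s)/3).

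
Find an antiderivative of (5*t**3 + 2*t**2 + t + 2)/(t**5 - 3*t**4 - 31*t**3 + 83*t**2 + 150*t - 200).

341*log(t - 5)/140 - 179*log(t - 4)/81 + 5*log(t - 1)/108 + 16*log(t + 2)/189 - 289*log(t + 5)/810 + C

Factor the denominator: (t - 5)*(t - 4)*(t - 1)*(t + 2)*(t + 5).
Partial-fraction decomposition: -289/(810*(t + 5)) + 16/(189*(t + 2)) + 5/(108*(t - 1)) - 179/(81*(t - 4)) + 341/(140*(t - 5)).
Integrate each term: A/(t−a) contributes A·log|t−a|.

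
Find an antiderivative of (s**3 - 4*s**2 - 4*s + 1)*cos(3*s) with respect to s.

s**3*sin(3*s)/3 - 4*s**2*sin(3*s)/3 + s**2*cos(3*s)/3 - 14*s*sin(3*s)/9 - 8*s*cos(3*s)/9 + 17*sin(3*s)/27 - 14*cos(3*s)/27 + C

Use integration by parts with u = s**3 - 4*s**2 - 4*s + 1, dv = cos(3*s) ds, so v = sin(3*s)/3.
Apply parts 3 times (tabular method): alternate signs, differentiate u down to 0, integrate dv up.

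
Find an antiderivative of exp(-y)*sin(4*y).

Let I denote the integral. Integrate by parts with u = sin(4*y), dv = exp(-y) dy, so v = -exp(-y): I = -exp(-y)*sin(4*y) + 4·∫ exp(-y)*cos(4*y) dy.
Apply parts again with u = cos(4*y), dv = exp(-y) dy: ∫ exp(-y)*cos(4*y) dy = -exp(-y)*cos(4*y) − 4·I. Substituting back brings back I: I = -exp(-y)*sin(4*y) - 4*exp(-y)*cos(4*y) − 16·I.
Solving for I: (1 + 16)·I equals the remaining terms, so I = (1/17)·(-exp(-y)*sin(4*y) - 4*exp(-y)*cos(4*y)).

-exp(-y)*sin(4*y)/17 - 4*exp(-y)*cos(4*y)/17 + C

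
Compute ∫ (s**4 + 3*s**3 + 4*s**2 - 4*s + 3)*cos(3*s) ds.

Use integration by parts with u = s**4 + 3*s**3 + 4*s**2 - 4*s + 3, dv = cos(3*s) ds, so v = sin(3*s)/3.
Apply parts 4 times (tabular method): alternate signs, differentiate u down to 0, integrate dv up.

s**4*sin(3*s)/3 + s**3*sin(3*s) + 4*s**3*cos(3*s)/9 + 8*s**2*sin(3*s)/9 + s**2*cos(3*s) - 2*s*sin(3*s) + 16*s*cos(3*s)/27 + 65*sin(3*s)/81 - 2*cos(3*s)/3 + C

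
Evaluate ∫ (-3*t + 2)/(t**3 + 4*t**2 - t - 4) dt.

Factor the denominator: (t - 1)*(t + 1)*(t + 4).
Partial-fraction decomposition: 14/(15*(t + 4)) - 5/(6*(t + 1)) - 1/(10*(t - 1)).
Integrate each term: A/(t−a) contributes A·log|t−a|.

-log(t - 1)/10 - 5*log(t + 1)/6 + 14*log(t + 4)/15 + C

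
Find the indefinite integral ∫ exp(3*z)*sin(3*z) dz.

exp(3*z)*sin(3*z)/6 - exp(3*z)*cos(3*z)/6 + C

Let I denote the integral. Integrate by parts with u = sin(3*z), dv = exp(3*z) dz, so v = exp(3*z)/3: I = exp(3*z)*sin(3*z)/3 − ∫ exp(3*z)*cos(3*z) dz.
Apply parts again with u = cos(3*z), dv = exp(3*z) dz: ∫ exp(3*z)*cos(3*z) dz = exp(3*z)*cos(3*z)/3 + I. Substituting back brings back I: I = exp(3*z)*sin(3*z)/3 - exp(3*z)*cos(3*z)/3 − I.
Solving for I: (1 + 1)·I equals the remaining terms, so I = (1/2)·(exp(3*z)*sin(3*z)/3 - exp(3*z)*cos(3*z)/3).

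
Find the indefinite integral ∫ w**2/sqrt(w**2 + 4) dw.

w*sqrt(w**2 + 4)/2 - 2*log(w + sqrt(w**2 + 4)) + C

Substitute w = 2·tan(θ), so dw = 2·sec(θ)^2 dθ and the radical becomes sqrt(w**2 + 4) = 2·sec(θ) by the Pythagorean identity.
Integrate the resulting trig expression in θ, then back-substitute tan(θ) = w/2, sec(θ) = sqrt(w**2 + 4)/2 (absorbing any constant into C).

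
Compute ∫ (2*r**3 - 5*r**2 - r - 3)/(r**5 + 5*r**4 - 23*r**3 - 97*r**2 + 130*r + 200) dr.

Factor the denominator: (r - 4)*(r - 2)*(r + 1)*(r + 5)**2.
Partial-fraction decomposition: -2777/(63504*(r + 5)) + 373/(252*(r + 5)**2) - 3/(80*(r + 1)) + 3/(98*(r - 2)) + 41/(810*(r - 4)).
Integrate each term; A/(r−a) gives A·log|r−a|; A/(r−a)² gives −A/(r−a).

41*log(r - 4)/810 + 3*log(r - 2)/98 - 3*log(r + 1)/80 - 2777*log(r + 5)/63504 - 373/(252*r + 1260) + C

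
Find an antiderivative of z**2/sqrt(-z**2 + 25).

-z*sqrt(-z**2 + 25)/2 + 25*asin(z/5)/2 + C

Substitute z = 5·sin(θ), so dz = 5·cos(θ) dθ and the radical becomes sqrt(-z**2 + 25) = 5·cos(θ) by the Pythagorean identity.
Integrate the resulting trig expression in θ, then back-substitute θ = asin(z/5), sin(θ) = z/5, cos(θ) = sqrt(-z**2 + 25)/5 (absorbing any constant into C).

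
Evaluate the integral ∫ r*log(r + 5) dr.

r**2*log(r + 5)/2 - r**2/4 + 5*r/2 - 25*log(r + 5)/2 + C

Use integration by parts with u = log(r + 5), dv = r dr.
Then du = 1/(r + 5) dr and v = r**2/2.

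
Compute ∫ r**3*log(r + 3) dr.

r**4*log(r + 3)/4 - r**4/16 + r**3/4 - 9*r**2/8 + 27*r/4 - 81*log(r + 3)/4 + C

Use integration by parts with u = log(r + 3), dv = r**3 dr.
Then du = 1/(r + 3) dr and v = r**4/4.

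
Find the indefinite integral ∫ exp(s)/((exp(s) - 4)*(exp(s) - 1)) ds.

log(exp(s) - 4)/3 - log(exp(s) - 1)/3 + C

Let u = e^s, du = e^s ds.
The integral becomes ∫ du/((u-4)(u-1)); decompose into partial fractions.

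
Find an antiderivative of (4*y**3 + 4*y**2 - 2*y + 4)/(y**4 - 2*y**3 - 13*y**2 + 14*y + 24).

158*log(y - 4)/35 - 8*log(y - 2)/5 + log(y + 1)/5 + 31*log(y + 3)/35 + C

Factor the denominator: (y - 4)*(y - 2)*(y + 1)*(y + 3).
Partial-fraction decomposition: 31/(35*(y + 3)) + 1/(5*(y + 1)) - 8/(5*(y - 2)) + 158/(35*(y - 4)).
Integrate each term: A/(y−a) contributes A·log|y−a|.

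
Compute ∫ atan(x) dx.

x*atan(x) - log(x**2 + 1)/2 + C

Use integration by parts with u = arctan(x), dv = dx.
Then du = 1/(x**2 + 1) dx.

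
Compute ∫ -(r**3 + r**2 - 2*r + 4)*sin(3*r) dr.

Use integration by parts with u = r**3 + r**2 - 2*r + 4, dv = -sin(3*r) dr, so v = cos(3*r)/3.
Apply parts 3 times (tabular method): alternate signs, differentiate u down to 0, integrate dv up.

r**3*cos(3*r)/3 - r**2*sin(3*r)/3 + r**2*cos(3*r)/3 - 2*r*sin(3*r)/9 - 8*r*cos(3*r)/9 + 8*sin(3*r)/27 + 34*cos(3*r)/27 + C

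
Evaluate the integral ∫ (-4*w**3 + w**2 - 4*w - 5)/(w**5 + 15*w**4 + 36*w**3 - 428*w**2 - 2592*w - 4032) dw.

-857*log(w - 6)/15600 + 6173*log(w + 4)/900 - 919*log(w + 6)/48 + 1444*log(w + 7)/117 + 283/(60*w + 240) + C

Factor the denominator: (w - 6)*(w + 4)**2*(w + 6)*(w + 7).
Partial-fraction decomposition: 1444/(117*(w + 7)) - 919/(48*(w + 6)) + 6173/(900*(w + 4)) - 283/(60*(w + 4)**2) - 857/(15600*(w - 6)).
Integrate each term; A/(w−a) gives A·log|w−a|; A/(w−a)² gives −A/(w−a).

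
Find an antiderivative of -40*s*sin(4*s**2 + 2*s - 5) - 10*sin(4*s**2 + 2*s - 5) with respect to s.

5*cos(4*s**2 + 2*s - 5) + C

Let u = 4*s**2 + 2*s - 5, so du = (8*s + 2) ds.
Rewriting, the integral becomes -5·∫ sin(u) du = -5·-cos(u).
Substituting back, u = 4*s**2 + 2*s - 5.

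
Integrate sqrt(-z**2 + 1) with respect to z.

Substitute z = sin(θ), so dz = cos(θ) dθ and the radical becomes sqrt(-z**2 + 1) = cos(θ) by the Pythagorean identity.
Integrate the resulting trig expression in θ, then back-substitute θ = asin(z), sin(θ) = z, cos(θ) = sqrt(-z**2 + 1) (absorbing any constant into C).

z*sqrt(-z**2 + 1)/2 + asin(z)/2 + C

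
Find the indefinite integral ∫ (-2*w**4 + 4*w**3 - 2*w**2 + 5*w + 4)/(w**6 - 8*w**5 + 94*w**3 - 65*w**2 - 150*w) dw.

Factor the denominator: w*(w - 5)**2*(w - 2)*(w + 1)*(w + 3).
Partial-fraction decomposition: 299/(1920*(w + 3)) - 1/(24*(w + 1)) + 1/(45*(w - 2)) - 3157/(28800*(w - 5)) - 257/(240*(w - 5)**2) - 2/(75*w).
Integrate each term; A/(w−a) gives A·log|w−a|; A/(w−a)² gives −A/(w−a).

-2*log(w)/75 - 3157*log(w - 5)/28800 + log(w - 2)/45 - log(w + 1)/24 + 299*log(w + 3)/1920 + 257/(240*w - 1200) + C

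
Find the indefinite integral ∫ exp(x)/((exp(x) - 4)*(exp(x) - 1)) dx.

Let u = e^x, du = e^x dx.
The integral becomes ∫ du/((u-1)(u-4)); decompose into partial fractions.

log(exp(x) - 4)/3 - log(exp(x) - 1)/3 + C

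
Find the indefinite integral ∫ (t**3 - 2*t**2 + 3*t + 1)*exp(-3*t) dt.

(-9*t**3 + 9*t**2 - 21*t - 16)*exp(-3*t)/27 + C

Use integration by parts with u = t**3 - 2*t**2 + 3*t + 1, dv = exp(-3*t) dt, so v = -exp(-3*t)/3.
Apply parts 3 times (tabular method): alternate signs, differentiate u down to 0, integrate dv up.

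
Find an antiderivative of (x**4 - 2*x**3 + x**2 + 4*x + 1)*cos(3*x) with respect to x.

x**4*sin(3*x)/3 - 2*x**3*sin(3*x)/3 + 4*x**3*cos(3*x)/9 - x**2*sin(3*x)/9 - 2*x**2*cos(3*x)/3 + 16*x*sin(3*x)/9 - 2*x*cos(3*x)/27 + 29*sin(3*x)/81 + 16*cos(3*x)/27 + C

Use integration by parts with u = x**4 - 2*x**3 + x**2 + 4*x + 1, dv = cos(3*x) dx, so v = sin(3*x)/3.
Apply parts 4 times (tabular method): alternate signs, differentiate u down to 0, integrate dv up.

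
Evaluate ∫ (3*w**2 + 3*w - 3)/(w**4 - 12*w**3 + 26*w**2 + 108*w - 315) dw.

33*log(w - 7)/16 - 87*log(w - 5)/32 + 11*log(w - 3)/16 - log(w + 3)/32 + C

Factor the denominator: (w - 7)*(w - 5)*(w - 3)*(w + 3).
Partial-fraction decomposition: -1/(32*(w + 3)) + 11/(16*(w - 3)) - 87/(32*(w - 5)) + 33/(16*(w - 7)).
Integrate each term: A/(w−a) contributes A·log|w−a|.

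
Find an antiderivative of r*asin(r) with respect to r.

r**2*asin(r)/2 + r*sqrt(-r**2 + 1)/4 - asin(r)/4 + C

Use integration by parts with u = arcsin(r), dv = r dr.
Then du = 1/sqrt(-r**2 + 1) dr.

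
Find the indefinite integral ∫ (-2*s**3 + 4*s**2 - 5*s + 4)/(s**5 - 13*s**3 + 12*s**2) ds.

-log(s)/18 - 29*log(s - 3)/126 - log(s - 1)/10 + 27*log(s + 4)/70 - 1/(3*s) + C

Factor the denominator: s**2*(s - 3)*(s - 1)*(s + 4).
Partial-fraction decomposition: 27/(70*(s + 4)) - 1/(10*(s - 1)) - 29/(126*(s - 3)) - 1/(18*s) + 1/(3*s**2).
Integrate each term; A/(s−a) gives A·log|s−a|; A/(s−a)² gives −A/(s−a).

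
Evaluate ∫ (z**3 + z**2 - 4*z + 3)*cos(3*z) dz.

Use integration by parts with u = z**3 + z**2 - 4*z + 3, dv = cos(3*z) dz, so v = sin(3*z)/3.
Apply parts 3 times (tabular method): alternate signs, differentiate u down to 0, integrate dv up.

z**3*sin(3*z)/3 + z**2*sin(3*z)/3 + z**2*cos(3*z)/3 - 14*z*sin(3*z)/9 + 2*z*cos(3*z)/9 + 25*sin(3*z)/27 - 14*cos(3*z)/27 + C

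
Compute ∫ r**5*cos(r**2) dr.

Let u = r², du = 2r dr; rewrite as (1/2)∫ u^2·cos(1u) du.
Now integrate by parts 2 times.

r**4*sin(r**2)/2 + r**2*cos(r**2) - sin(r**2) + C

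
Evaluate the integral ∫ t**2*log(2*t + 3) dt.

t**3*log(2*t + 3)/3 - t**3/9 + t**2/4 - 3*t/4 + 9*log(2*t + 3)/8 + C

Use integration by parts with u = log(2*t + 3), dv = t**2 dt.
Then du = 2/(2*t + 3) dt and v = t**3/3.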